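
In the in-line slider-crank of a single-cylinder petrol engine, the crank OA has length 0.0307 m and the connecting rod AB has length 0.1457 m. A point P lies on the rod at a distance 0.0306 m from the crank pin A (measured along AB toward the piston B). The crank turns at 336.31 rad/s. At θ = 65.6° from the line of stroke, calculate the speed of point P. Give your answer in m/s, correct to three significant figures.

10.2

ω = 336.3 rad/s.  Crank-pin speed |V_A| = rω = 10.325 m/s, perpendicular to OA.
Rod angle: sinφ = −(r/L) sinθ ⇒ φ = -11.063°; ω_rod = −rω cosθ/√(L²−r²sin²θ) = -29.828 rad/s.
V_P = V_A + ω_rod × AP, with AP = 0.0306 m along the rod.
Components: V_Px = −rω sinθ − a·ω_rod·sinφ = -9.5777 m/s;  V_Py = rω cosθ + a·ω_rod·cosφ = +3.3694 m/s.
|V_P| = √(V_Px² + V_Py²) = 10.153 m/s.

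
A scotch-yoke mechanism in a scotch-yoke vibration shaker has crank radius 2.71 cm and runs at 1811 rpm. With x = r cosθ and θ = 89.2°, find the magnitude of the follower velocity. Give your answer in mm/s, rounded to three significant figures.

ω = 189.6 rad/s (from 1811 rpm).
x = r cosθ ⇒ ẋ = −rω sinθ.
|v| = rω|sinθ| = 0.0271·189.6·|sin 89.2°| = 5.1389 m/s = 5138.9 mm/s.

5140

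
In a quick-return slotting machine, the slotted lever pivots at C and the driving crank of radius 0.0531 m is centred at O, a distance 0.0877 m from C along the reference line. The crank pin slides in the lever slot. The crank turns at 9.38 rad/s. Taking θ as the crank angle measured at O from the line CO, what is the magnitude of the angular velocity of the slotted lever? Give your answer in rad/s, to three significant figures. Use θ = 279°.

2.78

ω = 9.38 rad/s
Crank pin A relative to C: A = (d + r cosθ, r sinθ); lever angle φ = atan2(r sinθ, d + r cosθ).
Differentiating tanφ: φ̇ = rω(d cosθ + r)/(d² + r² + 2dr cosθ).
d² + r² + 2dr cosθ = |CA|² = 0.0119679 m²;  d cosθ + r = +0.066819 m.
|ω_lever| = |0.0531·9.38·+0.066819| / 0.0119679 = 2.7809 rad/s.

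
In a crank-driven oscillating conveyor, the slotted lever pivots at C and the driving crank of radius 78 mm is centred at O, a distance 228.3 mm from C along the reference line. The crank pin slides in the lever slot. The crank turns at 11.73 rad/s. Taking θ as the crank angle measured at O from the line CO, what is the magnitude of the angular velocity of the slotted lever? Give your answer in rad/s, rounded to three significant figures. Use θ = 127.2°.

1.50

ω = 11.73 rad/s
Crank pin A relative to C: A = (d + r cosθ, r sinθ); lever angle φ = atan2(r sinθ, d + r cosθ).
Differentiating tanφ: φ̇ = rω(d cosθ + r)/(d² + r² + 2dr cosθ).
d² + r² + 2dr cosθ = |CA|² = 0.0366722 m²;  d cosθ + r = -0.06003 m.
|ω_lever| = |0.078·11.73·-0.06003| / 0.0366722 = 1.4977 rad/s.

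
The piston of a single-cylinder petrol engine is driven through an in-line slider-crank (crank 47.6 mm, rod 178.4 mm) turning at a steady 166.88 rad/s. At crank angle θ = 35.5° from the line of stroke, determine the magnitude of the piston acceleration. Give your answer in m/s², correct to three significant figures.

1200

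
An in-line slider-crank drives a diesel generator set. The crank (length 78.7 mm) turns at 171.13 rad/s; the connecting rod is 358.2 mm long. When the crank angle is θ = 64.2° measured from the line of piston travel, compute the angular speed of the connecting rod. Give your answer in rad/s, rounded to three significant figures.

16.7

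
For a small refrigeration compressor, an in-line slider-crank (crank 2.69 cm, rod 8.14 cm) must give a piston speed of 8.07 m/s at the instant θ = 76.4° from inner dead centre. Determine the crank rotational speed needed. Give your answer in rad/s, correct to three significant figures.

For an in-line slider-crank, |v_piston| = rω|sinθ|·[1 + r cosθ/√(L² − r² sin²θ)].
With r = 0.0269 m, L = 0.0814 m, θ = 76.4°: the bracketed kinematic factor |dx/dθ| = 0.028291 m.
ω = v/|dx/dθ| = 8.07/0.028291 = 285.25 rad/s.

285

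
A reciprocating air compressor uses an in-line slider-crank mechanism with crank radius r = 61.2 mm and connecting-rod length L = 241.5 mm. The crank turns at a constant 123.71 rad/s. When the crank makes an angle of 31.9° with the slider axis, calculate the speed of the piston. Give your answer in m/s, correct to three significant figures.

ω = 123.7 rad/s
For an in-line slider-crank, x = r cosθ + √(L² − r² sin²θ), so v = −rω sinθ·[1 + r cosθ/√(L² − r² sin²θ)].
With r = 0.0612 m, L = 0.2415 m, θ = 31.9°: √(L² − r² sin²θ) = 0.23932 m.
v = −0.0612·123.7·0.52844·[1 + 0.0612·0.84897/0.23932] = -4.8694 m/s.
|v| = 4.8694 m/s.

4.87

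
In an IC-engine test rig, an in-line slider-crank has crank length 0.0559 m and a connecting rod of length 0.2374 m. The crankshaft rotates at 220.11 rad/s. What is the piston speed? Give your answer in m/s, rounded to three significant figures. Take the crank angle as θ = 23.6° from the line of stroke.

ω = 220.1 rad/s
For an in-line slider-crank, x = r cosθ + √(L² − r² sin²θ), so v = −rω sinθ·[1 + r cosθ/√(L² − r² sin²θ)].
With r = 0.0559 m, L = 0.2374 m, θ = 23.6°: √(L² − r² sin²θ) = 0.23634 m.
v = −0.0559·220.1·0.40035·[1 + 0.0559·0.91636/0.23634] = -5.9936 m/s.
|v| = 5.9936 m/s.

5.99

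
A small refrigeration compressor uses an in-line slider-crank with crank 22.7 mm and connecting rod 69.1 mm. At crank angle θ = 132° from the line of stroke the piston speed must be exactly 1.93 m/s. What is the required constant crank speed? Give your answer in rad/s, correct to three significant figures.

148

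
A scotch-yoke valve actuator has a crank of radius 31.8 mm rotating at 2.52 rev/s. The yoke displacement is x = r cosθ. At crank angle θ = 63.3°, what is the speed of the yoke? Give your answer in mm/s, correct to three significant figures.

450

ω = 15.83 rad/s (from 2.52 rev/s).
x = r cosθ ⇒ ẋ = −rω sinθ.
|v| = rω|sinθ| = 0.0318·15.83·|sin 63.3°| = 0.44982 m/s = 449.82 mm/s.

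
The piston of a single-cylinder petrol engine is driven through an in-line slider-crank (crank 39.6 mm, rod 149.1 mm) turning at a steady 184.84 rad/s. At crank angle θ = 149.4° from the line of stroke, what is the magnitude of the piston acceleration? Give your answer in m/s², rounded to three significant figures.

985

ω = 184.8 rad/s
x(θ) = r cosθ + √(L² − r² sin²θ); with ω constant, a = ω²·d²x/dθ².
d²x/dθ² = −r cosθ − r²(cos2θ)/√u − r⁴ sin²2θ/(4u^{3/2}),  u = L² − r² sin²θ = 0.0218245 m².
Substituting r = 0.0396 m, L = 0.1491 m, θ = 149.4°: d²x/dθ² = +0.028825 m.
a = ω²·d²x/dθ² = (184.8)²·(+0.028825) = +984.84 m/s²;  |a| = 984.84 m/s².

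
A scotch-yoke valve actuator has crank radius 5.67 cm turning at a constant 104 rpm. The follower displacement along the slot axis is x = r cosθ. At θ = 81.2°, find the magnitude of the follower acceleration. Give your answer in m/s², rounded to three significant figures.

ω = 10.89 rad/s (from 104 rpm).
x = r cosθ ⇒ ẍ = −rω² cosθ (ω constant).
|a| = rω²|cosθ| = 0.0567·(10.89)²·|cos 81.2°| = 1.0289 m/s².

1.03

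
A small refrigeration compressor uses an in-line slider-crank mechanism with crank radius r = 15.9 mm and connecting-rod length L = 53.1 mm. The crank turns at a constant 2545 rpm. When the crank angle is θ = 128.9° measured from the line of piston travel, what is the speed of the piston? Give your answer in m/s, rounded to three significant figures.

2.66

ω = 2π·2545/60 = 266.5 rad/s
For an in-line slider-crank, x = r cosθ + √(L² − r² sin²θ), so v = −rω sinθ·[1 + r cosθ/√(L² − r² sin²θ)].
With r = 0.0159 m, L = 0.0531 m, θ = 128.9°: √(L² − r² sin²θ) = 0.051638 m.
v = −0.0159·266.5·0.77824·[1 + 0.0159·-0.62796/0.051638] = -2.6602 m/s.
|v| = 2.6602 m/s.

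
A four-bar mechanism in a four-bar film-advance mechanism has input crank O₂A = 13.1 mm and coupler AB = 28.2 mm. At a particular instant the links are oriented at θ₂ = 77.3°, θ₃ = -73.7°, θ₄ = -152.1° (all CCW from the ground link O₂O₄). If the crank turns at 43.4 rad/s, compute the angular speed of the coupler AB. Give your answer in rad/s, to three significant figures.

15.6

ω₂ = 43.4 rad/s
Differentiating the loop-closure r₂e^{iθ₂}+r₃e^{iθ₃}=r₁+r₄e^{iθ₄} gives r₂ω₂e^{iθ₂}+r₃ω₃e^{iθ₃}=r₄ω₄e^{iθ₄}.
Eliminating the other unknown: ω₃ = r₂ω₂ sin(θ₄−θ₂) / [r₃ sin(θ₃−θ₄)].
Numerator sine = +0.75927; denominator sine = +0.97958.
Result = 0.0131·43.4·(+0.75927) / (0.0282·(+0.97958)) = +15.627 rad/s; magnitude 15.627 rad/s.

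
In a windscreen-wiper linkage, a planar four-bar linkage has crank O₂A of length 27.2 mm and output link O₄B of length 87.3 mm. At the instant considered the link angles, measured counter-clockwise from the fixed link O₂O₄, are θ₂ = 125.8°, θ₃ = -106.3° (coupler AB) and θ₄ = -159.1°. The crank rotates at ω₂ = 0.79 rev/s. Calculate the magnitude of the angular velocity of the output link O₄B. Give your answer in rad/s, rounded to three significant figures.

1.53

ω₂ = 4.964 rad/s (from 0.79 rev/s).
Differentiating the loop-closure r₂e^{iθ₂}+r₃e^{iθ₃}=r₁+r₄e^{iθ₄} gives r₂ω₂e^{iθ₂}+r₃ω₃e^{iθ₃}=r₄ω₄e^{iθ₄}.
Eliminating the other unknown: ω₄ = r₂ω₂ sin(θ₂−θ₃) / [r₄ sin(θ₄−θ₃)].
Numerator sine = -0.78908; denominator sine = -0.79653.
Result = 0.0272·4.964·(-0.78908) / (0.0873·(-0.79653)) = +1.5321 rad/s; magnitude 1.5321 rad/s.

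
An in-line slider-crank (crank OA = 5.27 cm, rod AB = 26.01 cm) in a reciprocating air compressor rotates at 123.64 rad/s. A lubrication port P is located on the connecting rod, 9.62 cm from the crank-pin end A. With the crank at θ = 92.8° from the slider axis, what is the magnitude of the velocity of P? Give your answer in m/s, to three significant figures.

6.49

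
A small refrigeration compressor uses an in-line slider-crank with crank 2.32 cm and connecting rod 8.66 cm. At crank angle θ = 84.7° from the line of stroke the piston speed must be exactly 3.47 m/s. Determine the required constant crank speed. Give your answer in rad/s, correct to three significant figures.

For an in-line slider-crank, |v_piston| = rω|sinθ|·[1 + r cosθ/√(L² − r² sin²θ)].
With r = 0.0232 m, L = 0.0866 m, θ = 84.7°: the bracketed kinematic factor |dx/dθ| = 0.023694 m.
ω = v/|dx/dθ| = 3.47/0.023694 = 146.45 rad/s.

146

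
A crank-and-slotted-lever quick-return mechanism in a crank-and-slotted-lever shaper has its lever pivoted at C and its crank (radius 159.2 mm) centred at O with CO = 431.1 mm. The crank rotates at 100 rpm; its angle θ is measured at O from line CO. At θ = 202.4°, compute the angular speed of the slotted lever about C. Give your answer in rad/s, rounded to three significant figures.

4.73

ω = 10.47 rad/s (from 100 rpm).
Crank pin A relative to C: A = (d + r cosθ, r sinθ); lever angle φ = atan2(r sinθ, d + r cosθ).
Differentiating tanφ: φ̇ = rω(d cosθ + r)/(d² + r² + 2dr cosθ).
d² + r² + 2dr cosθ = |CA|² = 0.0842866 m²;  d cosθ + r = -0.23937 m.
|ω_lever| = |0.1592·10.47·-0.23937| / 0.0842866 = 4.7346 rad/s.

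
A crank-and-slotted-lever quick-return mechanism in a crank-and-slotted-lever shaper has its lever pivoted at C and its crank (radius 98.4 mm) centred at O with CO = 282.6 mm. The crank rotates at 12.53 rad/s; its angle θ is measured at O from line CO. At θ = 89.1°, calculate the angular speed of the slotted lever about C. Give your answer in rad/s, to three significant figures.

ω = 12.53 rad/s
Crank pin A relative to C: A = (d + r cosθ, r sinθ); lever angle φ = atan2(r sinθ, d + r cosθ).
Differentiating tanφ: φ̇ = rω(d cosθ + r)/(d² + r² + 2dr cosθ).
d² + r² + 2dr cosθ = |CA|² = 0.0904189 m²;  d cosθ + r = +0.10284 m.
|ω_lever| = |0.0984·12.53·+0.10284| / 0.0904189 = 1.4023 rad/s.

1.40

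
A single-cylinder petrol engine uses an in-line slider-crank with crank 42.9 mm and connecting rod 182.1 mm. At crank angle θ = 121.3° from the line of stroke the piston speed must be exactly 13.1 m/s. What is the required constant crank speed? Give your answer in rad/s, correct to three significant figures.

408

For an in-line slider-crank, |v_piston| = rω|sinθ|·[1 + r cosθ/√(L² − r² sin²θ)].
With r = 0.0429 m, L = 0.1821 m, θ = 121.3°: the bracketed kinematic factor |dx/dθ| = 0.032076 m.
ω = v/|dx/dθ| = 13.1/0.032076 = 408.4 rad/s.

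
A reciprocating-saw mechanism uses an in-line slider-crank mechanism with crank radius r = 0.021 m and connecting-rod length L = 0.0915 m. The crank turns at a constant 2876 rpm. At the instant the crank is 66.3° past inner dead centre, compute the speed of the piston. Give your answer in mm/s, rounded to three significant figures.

ω = 2π·2876/60 = 301.2 rad/s
For an in-line slider-crank, x = r cosθ + √(L² − r² sin²θ), so v = −rω sinθ·[1 + r cosθ/√(L² − r² sin²θ)].
With r = 0.021 m, L = 0.0915 m, θ = 66.3°: √(L² − r² sin²θ) = 0.089457 m.
v = −0.021·301.2·0.91566·[1 + 0.021·0.40195/0.089457] = -6.3377 m/s.
|v| = 6.3377 m/s = 6337.7 mm/s.

6340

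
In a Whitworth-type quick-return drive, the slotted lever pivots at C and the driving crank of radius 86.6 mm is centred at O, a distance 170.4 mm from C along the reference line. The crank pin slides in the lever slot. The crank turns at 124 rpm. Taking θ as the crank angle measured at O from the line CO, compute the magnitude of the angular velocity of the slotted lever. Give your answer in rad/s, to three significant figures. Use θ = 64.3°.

ω = 12.99 rad/s (from 124 rpm).
Crank pin A relative to C: A = (d + r cosθ, r sinθ); lever angle φ = atan2(r sinθ, d + r cosθ).
Differentiating tanφ: φ̇ = rω(d cosθ + r)/(d² + r² + 2dr cosθ).
d² + r² + 2dr cosθ = |CA|² = 0.0493344 m²;  d cosθ + r = +0.1605 m.
|ω_lever| = |0.0866·12.99·+0.1605| / 0.0493344 = 3.6583 rad/s.

3.66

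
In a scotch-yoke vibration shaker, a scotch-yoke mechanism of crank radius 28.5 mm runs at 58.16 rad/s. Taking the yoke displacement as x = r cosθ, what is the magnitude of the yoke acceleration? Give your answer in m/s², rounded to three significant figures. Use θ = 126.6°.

57.5

ω = 58.16 rad/s
x = r cosθ ⇒ ẍ = −rω² cosθ (ω constant).
|a| = rω²|cosθ| = 0.0285·(58.16)²·|cos 126.6°| = 57.478 m/s².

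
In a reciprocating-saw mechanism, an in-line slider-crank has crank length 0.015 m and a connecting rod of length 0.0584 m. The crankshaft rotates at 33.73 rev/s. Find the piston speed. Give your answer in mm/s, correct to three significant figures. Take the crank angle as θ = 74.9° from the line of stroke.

3280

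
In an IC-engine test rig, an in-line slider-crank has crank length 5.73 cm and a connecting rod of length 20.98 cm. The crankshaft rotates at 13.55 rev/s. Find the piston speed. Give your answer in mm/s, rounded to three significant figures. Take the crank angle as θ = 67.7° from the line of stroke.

ω = 2π·13.5 = 85.14 rad/s
For an in-line slider-crank, x = r cosθ + √(L² − r² sin²θ), so v = −rω sinθ·[1 + r cosθ/√(L² − r² sin²θ)].
With r = 0.0573 m, L = 0.2098 m, θ = 67.7°: √(L² − r² sin²θ) = 0.20299 m.
v = −0.0573·85.14·0.92521·[1 + 0.0573·0.37946/0.20299] = -4.997 m/s.
|v| = 4.997 m/s = 4997 mm/s.

5000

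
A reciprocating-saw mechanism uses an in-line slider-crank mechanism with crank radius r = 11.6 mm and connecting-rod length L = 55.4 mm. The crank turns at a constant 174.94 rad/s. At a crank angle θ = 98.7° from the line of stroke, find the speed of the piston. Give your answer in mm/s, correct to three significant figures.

1940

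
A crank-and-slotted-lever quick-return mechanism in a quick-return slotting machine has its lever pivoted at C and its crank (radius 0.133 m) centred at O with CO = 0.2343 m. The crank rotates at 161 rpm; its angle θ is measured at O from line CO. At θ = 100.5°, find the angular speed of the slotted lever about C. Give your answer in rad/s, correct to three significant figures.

ω = 16.86 rad/s (from 161 rpm).
Crank pin A relative to C: A = (d + r cosθ, r sinθ); lever angle φ = atan2(r sinθ, d + r cosθ).
Differentiating tanφ: φ̇ = rω(d cosθ + r)/(d² + r² + 2dr cosθ).
d² + r² + 2dr cosθ = |CA|² = 0.0612279 m²;  d cosθ + r = +0.090302 m.
|ω_lever| = |0.133·16.86·+0.090302| / 0.0612279 = 3.3072 rad/s.

3.31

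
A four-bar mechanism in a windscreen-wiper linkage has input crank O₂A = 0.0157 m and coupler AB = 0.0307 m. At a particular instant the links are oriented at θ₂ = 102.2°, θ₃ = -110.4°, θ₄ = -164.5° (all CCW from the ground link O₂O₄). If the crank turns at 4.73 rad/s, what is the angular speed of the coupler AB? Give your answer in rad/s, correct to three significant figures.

2.98

ω₂ = 4.73 rad/s
Differentiating the loop-closure r₂e^{iθ₂}+r₃e^{iθ₃}=r₁+r₄e^{iθ₄} gives r₂ω₂e^{iθ₂}+r₃ω₃e^{iθ₃}=r₄ω₄e^{iθ₄}.
Eliminating the other unknown: ω₃ = r₂ω₂ sin(θ₄−θ₂) / [r₃ sin(θ₃−θ₄)].
Numerator sine = +0.99834; denominator sine = +0.81004.
Result = 0.0157·4.73·(+0.99834) / (0.0307·(+0.81004)) = +2.9812 rad/s; magnitude 2.9812 rad/s.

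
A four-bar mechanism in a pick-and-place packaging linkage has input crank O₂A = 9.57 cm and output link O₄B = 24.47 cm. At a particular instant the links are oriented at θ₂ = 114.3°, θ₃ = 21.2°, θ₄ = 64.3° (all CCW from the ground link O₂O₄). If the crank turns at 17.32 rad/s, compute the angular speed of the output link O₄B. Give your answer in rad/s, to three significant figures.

ω₂ = 17.32 rad/s
Differentiating the loop-closure r₂e^{iθ₂}+r₃e^{iθ₃}=r₁+r₄e^{iθ₄} gives r₂ω₂e^{iθ₂}+r₃ω₃e^{iθ₃}=r₄ω₄e^{iθ₄}.
Eliminating the other unknown: ω₄ = r₂ω₂ sin(θ₂−θ₃) / [r₄ sin(θ₄−θ₃)].
Numerator sine = +0.99854; denominator sine = +0.68327.
Result = 0.0957·17.32·(+0.99854) / (0.2447·(+0.68327)) = +9.8991 rad/s; magnitude 9.8991 rad/s.

9.90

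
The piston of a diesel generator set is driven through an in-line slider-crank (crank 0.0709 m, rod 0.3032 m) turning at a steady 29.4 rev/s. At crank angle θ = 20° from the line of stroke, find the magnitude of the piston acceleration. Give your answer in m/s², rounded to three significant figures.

2710

ω = 2π·29.4 = 184.7 rad/s
x(θ) = r cosθ + √(L² − r² sin²θ); with ω constant, a = ω²·d²x/dθ².
d²x/dθ² = −r cosθ − r²(cos2θ)/√u − r⁴ sin²2θ/(4u^{3/2}),  u = L² − r² sin²θ = 0.0913422 m².
Substituting r = 0.0709 m, L = 0.3032 m, θ = 20°: d²x/dθ² = -0.07946 m.
a = ω²·d²x/dθ² = (184.7)²·(-0.07946) = -2711.5 m/s²;  |a| = 2711.5 m/s².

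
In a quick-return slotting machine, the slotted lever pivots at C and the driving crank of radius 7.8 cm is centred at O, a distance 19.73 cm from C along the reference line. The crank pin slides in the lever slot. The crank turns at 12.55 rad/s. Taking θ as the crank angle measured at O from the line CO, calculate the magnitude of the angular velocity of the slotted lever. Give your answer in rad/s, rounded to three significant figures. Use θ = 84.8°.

ω = 12.55 rad/s
Crank pin A relative to C: A = (d + r cosθ, r sinθ); lever angle φ = atan2(r sinθ, d + r cosθ).
Differentiating tanφ: φ̇ = rω(d cosθ + r)/(d² + r² + 2dr cosθ).
d² + r² + 2dr cosθ = |CA|² = 0.0478009 m²;  d cosθ + r = +0.095882 m.
|ω_lever| = |0.078·12.55·+0.095882| / 0.0478009 = 1.9635 rad/s.

1.96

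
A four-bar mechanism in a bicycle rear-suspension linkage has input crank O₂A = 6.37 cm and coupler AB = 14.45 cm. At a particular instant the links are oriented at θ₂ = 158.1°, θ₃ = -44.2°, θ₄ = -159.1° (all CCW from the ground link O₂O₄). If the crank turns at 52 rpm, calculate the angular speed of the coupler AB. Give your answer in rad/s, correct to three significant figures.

ω₂ = 5.445 rad/s (from 52 rpm).
Differentiating the loop-closure r₂e^{iθ₂}+r₃e^{iθ₃}=r₁+r₄e^{iθ₄} gives r₂ω₂e^{iθ₂}+r₃ω₃e^{iθ₃}=r₄ω₄e^{iθ₄}.
Eliminating the other unknown: ω₃ = r₂ω₂ sin(θ₄−θ₂) / [r₃ sin(θ₃−θ₄)].
Numerator sine = +0.67944; denominator sine = +0.90704.
Result = 0.0637·5.445·(+0.67944) / (0.1445·(+0.90704)) = +1.7982 rad/s; magnitude 1.7982 rad/s.

1.80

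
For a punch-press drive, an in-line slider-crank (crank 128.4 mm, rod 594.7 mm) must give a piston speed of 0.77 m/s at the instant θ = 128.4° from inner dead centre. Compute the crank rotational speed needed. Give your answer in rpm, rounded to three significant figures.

84.6

For an in-line slider-crank, |v_piston| = rω|sinθ|·[1 + r cosθ/√(L² − r² sin²θ)].
With r = 0.1284 m, L = 0.5947 m, θ = 128.4°: the bracketed kinematic factor |dx/dθ| = 0.086934 m.
ω = v/|dx/dθ| = 0.77/0.086934 = 8.8573 rad/s.
N = 60ω/(2π) = 84.581 rpm.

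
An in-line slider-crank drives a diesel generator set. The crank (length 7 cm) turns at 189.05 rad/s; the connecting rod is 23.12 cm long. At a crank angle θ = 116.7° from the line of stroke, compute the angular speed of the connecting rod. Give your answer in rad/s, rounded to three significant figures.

26.7

ω = 189.1 rad/s
The rod makes angle φ with the slider axis where L sinφ = r sinθ; differentiating, L cosφ·φ̇ = r ω cosθ.
L cosφ = √(L² − r² sin²θ) = 0.22258 m.
|ω_rod| = r ω |cosθ| / √(L² − r² sin²θ) = 0.07·189.1·0.44932/0.22258 = 26.714 rad/s.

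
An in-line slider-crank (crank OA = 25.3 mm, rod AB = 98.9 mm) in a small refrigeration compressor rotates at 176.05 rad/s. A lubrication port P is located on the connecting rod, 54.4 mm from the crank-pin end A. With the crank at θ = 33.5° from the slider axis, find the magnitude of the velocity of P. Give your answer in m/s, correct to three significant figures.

3.22

ω = 176.1 rad/s.  Crank-pin speed |V_A| = rω = 4.4541 m/s, perpendicular to OA.
Rod angle: sinφ = −(r/L) sinθ ⇒ φ = -8.117°; ω_rod = −rω cosθ/√(L²−r²sin²θ) = -37.935 rad/s.
V_P = V_A + ω_rod × AP, with AP = 0.0544 m along the rod.
Components: V_Px = −rω sinθ − a·ω_rod·sinφ = -2.7497 m/s;  V_Py = rω cosθ + a·ω_rod·cosφ = +1.6712 m/s.
|V_P| = √(V_Px² + V_Py²) = 3.2178 m/s.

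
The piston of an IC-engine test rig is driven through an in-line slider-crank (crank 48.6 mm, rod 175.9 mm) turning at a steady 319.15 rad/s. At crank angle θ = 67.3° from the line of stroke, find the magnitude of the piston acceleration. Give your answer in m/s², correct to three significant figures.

932

ω = 319.1 rad/s
x(θ) = r cosθ + √(L² − r² sin²θ); with ω constant, a = ω²·d²x/dθ².
d²x/dθ² = −r cosθ − r²(cos2θ)/√u − r⁴ sin²2θ/(4u^{3/2}),  u = L² − r² sin²θ = 0.0289306 m².
Substituting r = 0.0486 m, L = 0.1759 m, θ = 67.3°: d²x/dθ² = -0.0091483 m.
a = ω²·d²x/dθ² = (319.1)²·(-0.0091483) = -931.81 m/s²;  |a| = 931.81 m/s².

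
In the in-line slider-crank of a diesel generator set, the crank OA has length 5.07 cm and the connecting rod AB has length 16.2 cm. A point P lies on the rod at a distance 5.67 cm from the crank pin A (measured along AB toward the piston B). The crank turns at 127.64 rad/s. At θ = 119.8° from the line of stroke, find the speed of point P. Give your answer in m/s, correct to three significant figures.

5.70

ω = 127.6 rad/s.  Crank-pin speed |V_A| = rω = 6.4713 m/s, perpendicular to OA.
Rod angle: sinφ = −(r/L) sinθ ⇒ φ = -15.758°; ω_rod = −rω cosθ/√(L²−r²sin²θ) = +20.628 rad/s.
V_P = V_A + ω_rod × AP, with AP = 0.0567 m along the rod.
Components: V_Px = −rω sinθ − a·ω_rod·sinφ = -5.298 m/s;  V_Py = rω cosθ + a·ω_rod·cosφ = -2.0905 m/s.
|V_P| = √(V_Px² + V_Py²) = 5.6955 m/s.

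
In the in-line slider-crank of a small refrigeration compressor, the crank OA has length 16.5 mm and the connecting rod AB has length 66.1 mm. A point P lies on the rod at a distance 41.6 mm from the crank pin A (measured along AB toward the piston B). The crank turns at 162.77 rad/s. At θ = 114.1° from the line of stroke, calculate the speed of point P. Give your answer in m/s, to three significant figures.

2.33

ω = 162.8 rad/s.  Crank-pin speed |V_A| = rω = 2.6857 m/s, perpendicular to OA.
Rod angle: sinφ = −(r/L) sinθ ⇒ φ = -13.171°; ω_rod = −rω cosθ/√(L²−r²sin²θ) = +17.039 rad/s.
V_P = V_A + ω_rod × AP, with AP = 0.0416 m along the rod.
Components: V_Px = −rω sinθ − a·ω_rod·sinφ = -2.2901 m/s;  V_Py = rω cosθ + a·ω_rod·cosφ = -0.40648 m/s.
|V_P| = √(V_Px² + V_Py²) = 2.3259 m/s.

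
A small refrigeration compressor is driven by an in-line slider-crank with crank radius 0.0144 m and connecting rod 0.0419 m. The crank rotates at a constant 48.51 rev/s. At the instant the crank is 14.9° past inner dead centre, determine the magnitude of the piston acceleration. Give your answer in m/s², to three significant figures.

1700

ω = 2π·48.5 = 304.8 rad/s
x(θ) = r cosθ + √(L² − r² sin²θ); with ω constant, a = ω²·d²x/dθ².
d²x/dθ² = −r cosθ − r²(cos2θ)/√u − r⁴ sin²2θ/(4u^{3/2}),  u = L² − r² sin²θ = 0.0017419 m².
Substituting r = 0.0144 m, L = 0.0419 m, θ = 14.9°: d²x/dθ² = -0.018264 m.
a = ω²·d²x/dθ² = (304.8)²·(-0.018264) = -1696.7 m/s²;  |a| = 1696.7 m/s².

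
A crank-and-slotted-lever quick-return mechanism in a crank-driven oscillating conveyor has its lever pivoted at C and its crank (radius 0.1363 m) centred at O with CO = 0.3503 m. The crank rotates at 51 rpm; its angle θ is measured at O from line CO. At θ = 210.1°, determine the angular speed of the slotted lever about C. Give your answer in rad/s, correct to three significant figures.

2.07

ω = 5.341 rad/s (from 51 rpm).
Crank pin A relative to C: A = (d + r cosθ, r sinθ); lever angle φ = atan2(r sinθ, d + r cosθ).
Differentiating tanφ: φ̇ = rω(d cosθ + r)/(d² + r² + 2dr cosθ).
d² + r² + 2dr cosθ = |CA|² = 0.0586729 m²;  d cosθ + r = -0.16676 m.
|ω_lever| = |0.1363·5.341·-0.16676| / 0.0586729 = 2.069 rad/s.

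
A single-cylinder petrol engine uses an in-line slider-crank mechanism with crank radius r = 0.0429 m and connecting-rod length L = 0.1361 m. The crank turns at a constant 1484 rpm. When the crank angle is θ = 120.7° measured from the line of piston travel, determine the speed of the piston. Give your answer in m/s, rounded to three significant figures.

ω = 2π·1484/60 = 155.4 rad/s
For an in-line slider-crank, x = r cosθ + √(L² − r² sin²θ), so v = −rω sinθ·[1 + r cosθ/√(L² − r² sin²θ)].
With r = 0.0429 m, L = 0.1361 m, θ = 120.7°: √(L² − r² sin²θ) = 0.13101 m.
v = −0.0429·155.4·0.85985·[1 + 0.0429·-0.51054/0.13101] = -4.7741 m/s.
|v| = 4.7741 m/s.

4.77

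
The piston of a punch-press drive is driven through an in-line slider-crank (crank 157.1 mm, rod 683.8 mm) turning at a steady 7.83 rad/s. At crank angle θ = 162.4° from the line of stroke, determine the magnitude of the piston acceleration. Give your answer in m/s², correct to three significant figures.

ω = 7.83 rad/s
x(θ) = r cosθ + √(L² − r² sin²θ); with ω constant, a = ω²·d²x/dθ².
d²x/dθ² = −r cosθ − r²(cos2θ)/√u − r⁴ sin²2θ/(4u^{3/2}),  u = L² − r² sin²θ = 0.465326 m².
Substituting r = 0.1571 m, L = 0.6838 m, θ = 162.4°: d²x/dθ² = +0.12002 m.
a = ω²·d²x/dθ² = (7.83)²·(+0.12002) = +7.3584 m/s²;  |a| = 7.3584 m/s².

7.36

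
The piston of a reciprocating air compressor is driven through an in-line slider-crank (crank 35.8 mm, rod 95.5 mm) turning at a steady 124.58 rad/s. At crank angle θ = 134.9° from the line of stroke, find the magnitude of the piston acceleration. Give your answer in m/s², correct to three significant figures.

385

ω = 124.6 rad/s
x(θ) = r cosθ + √(L² − r² sin²θ); with ω constant, a = ω²·d²x/dθ².
d²x/dθ² = −r cosθ − r²(cos2θ)/√u − r⁴ sin²2θ/(4u^{3/2}),  u = L² − r² sin²θ = 0.00847719 m².
Substituting r = 0.0358 m, L = 0.0955 m, θ = 134.9°: d²x/dθ² = +0.024793 m.
a = ω²·d²x/dθ² = (124.6)²·(+0.024793) = +384.79 m/s²;  |a| = 384.79 m/s².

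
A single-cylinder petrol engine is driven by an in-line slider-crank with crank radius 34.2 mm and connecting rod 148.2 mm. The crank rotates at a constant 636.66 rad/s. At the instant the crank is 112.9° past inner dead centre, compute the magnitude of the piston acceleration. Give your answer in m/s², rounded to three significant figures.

7650

ω = 636.7 rad/s
x(θ) = r cosθ + √(L² − r² sin²θ); with ω constant, a = ω²·d²x/dθ².
d²x/dθ² = −r cosθ − r²(cos2θ)/√u − r⁴ sin²2θ/(4u^{3/2}),  u = L² − r² sin²θ = 0.0209707 m².
Substituting r = 0.0342 m, L = 0.1482 m, θ = 112.9°: d²x/dθ² = +0.018881 m.
a = ω²·d²x/dθ² = (636.7)²·(+0.018881) = +7653.2 m/s²;  |a| = 7653.2 m/s².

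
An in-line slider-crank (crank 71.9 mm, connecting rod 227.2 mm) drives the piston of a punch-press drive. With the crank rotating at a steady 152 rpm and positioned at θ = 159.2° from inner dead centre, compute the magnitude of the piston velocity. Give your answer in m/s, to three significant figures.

ω = 2π·152/60 = 15.92 rad/s
For an in-line slider-crank, x = r cosθ + √(L² − r² sin²θ), so v = −rω sinθ·[1 + r cosθ/√(L² − r² sin²θ)].
With r = 0.0719 m, L = 0.2272 m, θ = 159.2°: √(L² − r² sin²θ) = 0.22576 m.
v = −0.0719·15.92·0.35511·[1 + 0.0719·-0.93483/0.22576] = -0.28541 m/s.
|v| = 0.28541 m/s.

0.285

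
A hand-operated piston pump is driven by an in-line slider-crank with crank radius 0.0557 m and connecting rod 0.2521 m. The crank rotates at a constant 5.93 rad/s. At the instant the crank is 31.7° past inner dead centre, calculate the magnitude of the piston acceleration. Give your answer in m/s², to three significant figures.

ω = 5.93 rad/s
x(θ) = r cosθ + √(L² − r² sin²θ); with ω constant, a = ω²·d²x/dθ².
d²x/dθ² = −r cosθ − r²(cos2θ)/√u − r⁴ sin²2θ/(4u^{3/2}),  u = L² − r² sin²θ = 0.0626977 m².
Substituting r = 0.0557 m, L = 0.2521 m, θ = 31.7°: d²x/dθ² = -0.053061 m.
a = ω²·d²x/dθ² = (5.93)²·(-0.053061) = -1.8659 m/s²;  |a| = 1.8659 m/s².

1.87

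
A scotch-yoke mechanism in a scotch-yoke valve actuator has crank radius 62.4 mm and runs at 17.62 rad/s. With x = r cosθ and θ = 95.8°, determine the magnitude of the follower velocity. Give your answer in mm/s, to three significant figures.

ω = 17.62 rad/s
x = r cosθ ⇒ ẋ = −rω sinθ.
|v| = rω|sinθ| = 0.0624·17.62·|sin 95.8°| = 1.0939 m/s = 1093.9 mm/s.

1090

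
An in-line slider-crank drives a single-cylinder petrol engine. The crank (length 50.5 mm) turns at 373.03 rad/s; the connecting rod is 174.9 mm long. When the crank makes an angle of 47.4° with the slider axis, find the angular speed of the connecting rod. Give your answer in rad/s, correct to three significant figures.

ω = 373 rad/s
The rod makes angle φ with the slider axis where L sinφ = r sinθ; differentiating, L cosφ·φ̇ = r ω cosθ.
L cosφ = √(L² − r² sin²θ) = 0.1709 m.
|ω_rod| = r ω |cosθ| / √(L² − r² sin²θ) = 0.0505·373·0.67688/0.1709 = 74.609 rad/s.

74.6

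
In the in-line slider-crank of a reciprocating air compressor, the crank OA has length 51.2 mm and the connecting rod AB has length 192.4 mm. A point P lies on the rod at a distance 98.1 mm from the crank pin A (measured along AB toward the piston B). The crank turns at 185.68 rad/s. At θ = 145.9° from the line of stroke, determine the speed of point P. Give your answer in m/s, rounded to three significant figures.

6.10

ω = 185.7 rad/s.  Crank-pin speed |V_A| = rω = 9.5068 m/s, perpendicular to OA.
Rod angle: sinφ = −(r/L) sinθ ⇒ φ = -8.580°; ω_rod = −rω cosθ/√(L²−r²sin²θ) = +41.379 rad/s.
V_P = V_A + ω_rod × AP, with AP = 0.0981 m along the rod.
Components: V_Px = −rω sinθ − a·ω_rod·sinφ = -4.7243 m/s;  V_Py = rω cosθ + a·ω_rod·cosφ = -3.8584 m/s.
|V_P| = √(V_Px² + V_Py²) = 6.0997 m/s.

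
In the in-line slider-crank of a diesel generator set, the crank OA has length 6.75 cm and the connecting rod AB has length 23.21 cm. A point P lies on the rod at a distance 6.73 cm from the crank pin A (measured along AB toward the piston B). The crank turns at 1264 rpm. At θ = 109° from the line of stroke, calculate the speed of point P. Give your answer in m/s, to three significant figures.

8.46

ω = 132.4 rad/s.  Crank-pin speed |V_A| = rω = 8.9347 m/s, perpendicular to OA.
Rod angle: sinφ = −(r/L) sinθ ⇒ φ = -15.961°; ω_rod = −rω cosθ/√(L²−r²sin²θ) = +13.035 rad/s.
V_P = V_A + ω_rod × AP, with AP = 0.0673 m along the rod.
Components: V_Px = −rω sinθ − a·ω_rod·sinφ = -8.2067 m/s;  V_Py = rω cosθ + a·ω_rod·cosφ = -2.0654 m/s.
|V_P| = √(V_Px² + V_Py²) = 8.4626 m/s.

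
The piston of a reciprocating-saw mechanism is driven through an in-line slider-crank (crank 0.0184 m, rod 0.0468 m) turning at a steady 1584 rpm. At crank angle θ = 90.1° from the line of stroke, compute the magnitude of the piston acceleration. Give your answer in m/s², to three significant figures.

ω = 2π·1584/60 = 165.9 rad/s
x(θ) = r cosθ + √(L² − r² sin²θ); with ω constant, a = ω²·d²x/dθ².
d²x/dθ² = −r cosθ − r²(cos2θ)/√u − r⁴ sin²2θ/(4u^{3/2}),  u = L² − r² sin²θ = 0.00185168 m².
Substituting r = 0.0184 m, L = 0.0468 m, θ = 90.1°: d²x/dθ² = +0.0078998 m.
a = ω²·d²x/dθ² = (165.9)²·(+0.0078998) = +217.36 m/s²;  |a| = 217.36 m/s².

217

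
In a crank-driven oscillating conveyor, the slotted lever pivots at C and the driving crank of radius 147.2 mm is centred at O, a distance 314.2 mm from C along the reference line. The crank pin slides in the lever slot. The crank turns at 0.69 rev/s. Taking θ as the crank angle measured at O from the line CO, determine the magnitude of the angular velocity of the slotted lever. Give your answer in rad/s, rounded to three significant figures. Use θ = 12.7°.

1.37

ω = 4.335 rad/s (from 0.69 rev/s).
Crank pin A relative to C: A = (d + r cosθ, r sinθ); lever angle φ = atan2(r sinθ, d + r cosθ).
Differentiating tanφ: φ̇ = rω(d cosθ + r)/(d² + r² + 2dr cosθ).
d² + r² + 2dr cosθ = |CA|² = 0.210627 m²;  d cosθ + r = +0.45371 m.
|ω_lever| = |0.1472·4.335·+0.45371| / 0.210627 = 1.3747 rad/s.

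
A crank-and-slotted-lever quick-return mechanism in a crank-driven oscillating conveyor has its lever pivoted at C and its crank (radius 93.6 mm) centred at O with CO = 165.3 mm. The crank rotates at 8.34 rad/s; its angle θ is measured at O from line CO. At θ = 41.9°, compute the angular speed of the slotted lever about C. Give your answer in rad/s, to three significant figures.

2.86

ω = 8.34 rad/s
Crank pin A relative to C: A = (d + r cosθ, r sinθ); lever angle φ = atan2(r sinθ, d + r cosθ).
Differentiating tanφ: φ̇ = rω(d cosθ + r)/(d² + r² + 2dr cosθ).
d² + r² + 2dr cosθ = |CA|² = 0.0591171 m²;  d cosθ + r = +0.21663 m.
|ω_lever| = |0.0936·8.34·+0.21663| / 0.0591171 = 2.8606 rad/s.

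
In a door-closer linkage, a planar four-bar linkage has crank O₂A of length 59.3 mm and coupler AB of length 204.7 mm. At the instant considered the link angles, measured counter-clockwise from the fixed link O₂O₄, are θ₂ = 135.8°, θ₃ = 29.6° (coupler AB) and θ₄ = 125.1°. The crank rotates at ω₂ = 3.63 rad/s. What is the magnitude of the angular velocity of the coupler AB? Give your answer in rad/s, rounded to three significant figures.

ω₂ = 3.63 rad/s
Differentiating the loop-closure r₂e^{iθ₂}+r₃e^{iθ₃}=r₁+r₄e^{iθ₄} gives r₂ω₂e^{iθ₂}+r₃ω₃e^{iθ₃}=r₄ω₄e^{iθ₄}.
Eliminating the other unknown: ω₃ = r₂ω₂ sin(θ₄−θ₂) / [r₃ sin(θ₃−θ₄)].
Numerator sine = -0.18567; denominator sine = -0.99540.
Result = 0.0593·3.63·(-0.18567) / (0.2047·(-0.99540)) = +0.19615 rad/s; magnitude 0.19615 rad/s.

0.196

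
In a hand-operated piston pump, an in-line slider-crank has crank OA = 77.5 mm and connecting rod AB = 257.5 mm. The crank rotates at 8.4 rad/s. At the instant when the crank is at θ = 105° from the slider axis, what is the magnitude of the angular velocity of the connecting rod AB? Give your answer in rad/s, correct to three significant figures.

0.684

ω = 8.4 rad/s
The rod makes angle φ with the slider axis where L sinφ = r sinθ; differentiating, L cosφ·φ̇ = r ω cosθ.
L cosφ = √(L² − r² sin²θ) = 0.24638 m.
|ω_rod| = r ω |cosθ| / √(L² − r² sin²θ) = 0.0775·8.4·0.25882/0.24638 = 0.68387 rad/s.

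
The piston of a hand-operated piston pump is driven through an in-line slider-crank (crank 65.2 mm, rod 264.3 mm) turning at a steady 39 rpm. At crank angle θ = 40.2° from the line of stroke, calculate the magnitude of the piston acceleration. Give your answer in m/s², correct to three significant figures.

ω = 2π·39/60 = 4.084 rad/s
x(θ) = r cosθ + √(L² − r² sin²θ); with ω constant, a = ω²·d²x/dθ².
d²x/dθ² = −r cosθ − r²(cos2θ)/√u − r⁴ sin²2θ/(4u^{3/2}),  u = L² − r² sin²θ = 0.0680834 m².
Substituting r = 0.0652 m, L = 0.2643 m, θ = 40.2°: d²x/dθ² = -0.052764 m.
a = ω²·d²x/dθ² = (4.084)²·(-0.052764) = -0.88008 m/s²;  |a| = 0.88008 m/s².

0.880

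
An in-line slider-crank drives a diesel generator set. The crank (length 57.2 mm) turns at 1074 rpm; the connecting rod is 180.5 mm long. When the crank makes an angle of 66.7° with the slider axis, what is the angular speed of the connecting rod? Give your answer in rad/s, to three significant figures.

ω = 112.5 rad/s (converted from 1074 rpm).
The rod makes angle φ with the slider axis where L sinφ = r sinθ; differentiating, L cosφ·φ̇ = r ω cosθ.
L cosφ = √(L² − r² sin²θ) = 0.17269 m.
|ω_rod| = r ω |cosθ| / √(L² − r² sin²θ) = 0.0572·112.5·0.39555/0.17269 = 14.736 rad/s.

14.7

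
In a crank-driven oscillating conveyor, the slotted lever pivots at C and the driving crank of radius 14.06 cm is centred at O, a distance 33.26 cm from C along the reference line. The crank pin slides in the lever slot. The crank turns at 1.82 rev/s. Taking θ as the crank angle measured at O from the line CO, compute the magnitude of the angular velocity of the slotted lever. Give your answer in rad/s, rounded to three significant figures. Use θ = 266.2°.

1.53

ω = 11.44 rad/s (from 1.82 rev/s).
Crank pin A relative to C: A = (d + r cosθ, r sinθ); lever angle φ = atan2(r sinθ, d + r cosθ).
Differentiating tanφ: φ̇ = rω(d cosθ + r)/(d² + r² + 2dr cosθ).
d² + r² + 2dr cosθ = |CA|² = 0.124193 m²;  d cosθ + r = +0.11856 m.
|ω_lever| = |0.1406·11.44·+0.11856| / 0.124193 = 1.5349 rad/s.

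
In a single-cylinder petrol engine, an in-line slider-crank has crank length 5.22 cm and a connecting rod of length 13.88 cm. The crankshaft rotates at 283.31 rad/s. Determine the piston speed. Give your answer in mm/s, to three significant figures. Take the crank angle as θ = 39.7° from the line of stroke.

ω = 283.3 rad/s
For an in-line slider-crank, x = r cosθ + √(L² − r² sin²θ), so v = −rω sinθ·[1 + r cosθ/√(L² − r² sin²θ)].
With r = 0.0522 m, L = 0.1388 m, θ = 39.7°: √(L² − r² sin²θ) = 0.13474 m.
v = −0.0522·283.3·0.63877·[1 + 0.0522·0.76940/0.13474] = -12.262 m/s.
|v| = 12.262 m/s = 12262 mm/s.

12300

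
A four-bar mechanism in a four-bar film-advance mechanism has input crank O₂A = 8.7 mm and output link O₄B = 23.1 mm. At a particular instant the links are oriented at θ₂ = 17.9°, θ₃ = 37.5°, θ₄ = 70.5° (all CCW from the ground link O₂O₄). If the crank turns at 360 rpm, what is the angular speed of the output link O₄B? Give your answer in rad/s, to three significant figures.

ω₂ = 37.7 rad/s (from 360 rpm).
Differentiating the loop-closure r₂e^{iθ₂}+r₃e^{iθ₃}=r₁+r₄e^{iθ₄} gives r₂ω₂e^{iθ₂}+r₃ω₃e^{iθ₃}=r₄ω₄e^{iθ₄}.
Eliminating the other unknown: ω₄ = r₂ω₂ sin(θ₂−θ₃) / [r₄ sin(θ₄−θ₃)].
Numerator sine = -0.33545; denominator sine = +0.54464.
Result = 0.0087·37.7·(-0.33545) / (0.0231·(+0.54464)) = -8.745 rad/s; magnitude 8.745 rad/s.

8.74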